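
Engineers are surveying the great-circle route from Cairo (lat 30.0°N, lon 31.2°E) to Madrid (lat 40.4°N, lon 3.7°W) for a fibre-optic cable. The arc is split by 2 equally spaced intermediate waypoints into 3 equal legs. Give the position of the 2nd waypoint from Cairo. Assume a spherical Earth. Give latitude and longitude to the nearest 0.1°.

≈ lat 38.1°N, lon 8.9°E

From cos δ = sin φ₁ sin φ₂ + cos φ₁ cos φ₂ cos Δλ, the central angle is δ ≈ 0.526 rad (30.1°).
Interpolate at f = 2/3 with slerp weights a = sin((1−f)δ)/sin δ ≈ 0.347, b = sin(fδ)/sin δ ≈ 0.684.
p = a·p₁ + b·p₂ ≈ (0.777, 0.122, 0.617); φ = arcsin(p_z) ≈ 38.11°, λ = atan2(p_y, p_x) ≈ 8.94°.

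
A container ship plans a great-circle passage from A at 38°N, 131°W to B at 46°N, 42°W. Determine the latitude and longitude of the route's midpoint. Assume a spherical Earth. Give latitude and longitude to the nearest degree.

≈ 52°N, 90°W

Write both endpoints as unit vectors p₁, p₂ with components (cos φ cos λ, cos φ sin λ, sin φ).
The central angle between the endpoints is δ = arccos(p₁·p₂) ≈ 1.101 rad (63.1°).
Interpolate at f = 1/2 with slerp weights a = sin((1−f)δ)/sin δ ≈ 0.587, b = sin(fδ)/sin δ ≈ 0.587.
p = a·p₁ + b·p₂ ≈ (-0.000, -0.622, 0.783); φ = arcsin(p_z) ≈ 51.56°, λ = atan2(p_y, p_x) ≈ -90.04°.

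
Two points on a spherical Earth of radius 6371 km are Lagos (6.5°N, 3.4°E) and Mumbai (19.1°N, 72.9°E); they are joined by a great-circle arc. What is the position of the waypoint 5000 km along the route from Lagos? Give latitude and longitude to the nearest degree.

≈ (17°N, 48°E)

Write both endpoints as unit vectors p₁, p₂ with components (cos φ cos λ, cos φ sin λ, sin φ).
The central angle between the endpoints is δ = arccos(p₁·p₂) ≈ 1.196 rad (68.5°). The total great-circle distance is δ·R ≈ 1.196 × 6371 ≈ 7621 km, so the target fraction is f = 5000/7621 ≈ 0.656.
Interpolate at f ≈ 0.656 with slerp weights a = sin((1−f)δ)/sin δ ≈ 0.430, b = sin(fδ)/sin δ ≈ 0.759.
p = a·p₁ + b·p₂ ≈ (0.637, 0.711, 0.297); φ = arcsin(p_z) ≈ 17.28°, λ = atan2(p_y, p_x) ≈ 48.14°.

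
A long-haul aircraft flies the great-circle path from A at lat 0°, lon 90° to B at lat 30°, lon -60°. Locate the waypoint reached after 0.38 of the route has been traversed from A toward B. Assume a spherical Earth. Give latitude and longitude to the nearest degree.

≈ lat 37°, lon 49°

Convert each endpoint to a unit vector on the sphere (x = cos φ cos λ, y = cos φ sin λ, z = sin φ).
The central angle between the endpoints is δ = arccos(p₁·p₂) ≈ 2.419 rad (138.6°).
Interpolate at f = 0.38 with slerp weights a = sin((1−f)δ)/sin δ ≈ 1.508, b = sin(fδ)/sin δ ≈ 1.202.
p = a·p₁ + b·p₂ ≈ (0.521, 0.606, 0.601); φ = arcsin(p_z) ≈ 36.94°, λ = atan2(p_y, p_x) ≈ 49.36°.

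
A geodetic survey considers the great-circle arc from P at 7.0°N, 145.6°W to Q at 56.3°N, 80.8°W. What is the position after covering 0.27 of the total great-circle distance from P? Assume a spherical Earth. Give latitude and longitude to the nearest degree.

≈ 23°N, 135°W

Write both endpoints as unit vectors p₁, p₂ with components (cos φ cos λ, cos φ sin λ, sin φ).
The central angle between the endpoints is δ = arccos(p₁·p₂) ≈ 1.228 rad (70.4°).
Interpolate at f = 0.27 with slerp weights a = sin((1−f)δ)/sin δ ≈ 0.829, b = sin(fδ)/sin δ ≈ 0.346.
p = a·p₁ + b·p₂ ≈ (-0.649, -0.654, 0.389); φ = arcsin(p_z) ≈ 22.87°, λ = atan2(p_y, p_x) ≈ -134.74°.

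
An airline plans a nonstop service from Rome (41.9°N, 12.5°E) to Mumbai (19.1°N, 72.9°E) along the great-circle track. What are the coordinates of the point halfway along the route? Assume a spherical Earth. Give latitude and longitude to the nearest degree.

≈ 34°N, 47°E

Write both endpoints as unit vectors p₁, p₂ with components (cos φ cos λ, cos φ sin λ, sin φ).
The central angle between the endpoints is δ = arccos(p₁·p₂) ≈ 0.969 rad (55.5°).
Interpolate at f = 1/2 with slerp weights a = sin((1−f)δ)/sin δ ≈ 0.565, b = sin(fδ)/sin δ ≈ 0.565.
p = a·p₁ + b·p₂ ≈ (0.568, 0.601, 0.562); φ = arcsin(p_z) ≈ 34.21°, λ = atan2(p_y, p_x) ≈ 46.65°.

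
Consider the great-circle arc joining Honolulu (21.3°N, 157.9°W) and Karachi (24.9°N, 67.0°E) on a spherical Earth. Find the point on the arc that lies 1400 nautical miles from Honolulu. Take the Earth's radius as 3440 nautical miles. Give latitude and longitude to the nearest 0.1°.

≈ 36.3°N, 178.5°W

Convert each endpoint to a unit vector on the sphere (x = cos φ cos λ, y = cos φ sin λ, z = sin φ).
The central angle between the endpoints is δ = arccos(p₁·p₂) ≈ 2.033 rad (116.5°). The total great-circle distance is δ·R ≈ 2.033 × 3440 ≈ 6993 nmi, so the target fraction is f = 1400/6993 ≈ 0.200.
Interpolate at f ≈ 0.200 with slerp weights a = sin((1−f)δ)/sin δ ≈ 1.115, b = sin(fδ)/sin δ ≈ 0.442.
p = a·p₁ + b·p₂ ≈ (-0.806, -0.022, 0.591); φ = arcsin(p_z) ≈ 36.25°, λ = atan2(p_y, p_x) ≈ -178.45°.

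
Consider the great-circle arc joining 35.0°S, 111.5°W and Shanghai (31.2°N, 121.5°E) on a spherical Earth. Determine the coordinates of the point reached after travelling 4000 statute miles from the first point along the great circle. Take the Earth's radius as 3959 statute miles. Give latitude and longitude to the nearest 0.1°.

≈ 10.1°S, 169.2°W

The haversine formula gives a central angle δ ≈ 2.373 rad (136.0°) between the endpoints. The total great-circle distance is δ·R ≈ 2.373 × 3959 ≈ 9394 mi, so the target fraction is f = 4000/9394 ≈ 0.426.
Interpolate at f ≈ 0.426 with slerp weights a = sin((1−f)δ)/sin δ ≈ 1.407, b = sin(fδ)/sin δ ≈ 1.218.
p = a·p₁ + b·p₂ ≈ (-0.967, -0.184, -0.176); φ = arcsin(p_z) ≈ -10.14°, λ = atan2(p_y, p_x) ≈ -169.23°.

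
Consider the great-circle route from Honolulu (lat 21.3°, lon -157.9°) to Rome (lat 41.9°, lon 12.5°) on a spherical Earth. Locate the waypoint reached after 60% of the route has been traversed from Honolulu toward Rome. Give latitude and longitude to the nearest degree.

≈ lat 83°, lon -62°

Write both endpoints as unit vectors p₁, p₂ with components (cos φ cos λ, cos φ sin λ, sin φ).
The central angle between the endpoints is δ = arccos(p₁·p₂) ≈ 2.028 rad (116.2°).
Interpolate at f = 0.60 with slerp weights a = sin((1−f)δ)/sin δ ≈ 0.808, b = sin(fδ)/sin δ ≈ 1.045.
p = a·p₁ + b·p₂ ≈ (0.062, -0.115, 0.991); φ = arcsin(p_z) ≈ 82.50°, λ = atan2(p_y, p_x) ≈ -61.61°.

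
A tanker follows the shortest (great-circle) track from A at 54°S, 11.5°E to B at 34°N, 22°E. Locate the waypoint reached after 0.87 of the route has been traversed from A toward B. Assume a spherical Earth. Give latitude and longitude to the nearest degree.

≈ 23°N, 21°E

Write both endpoints as unit vectors p₁, p₂ with components (cos φ cos λ, cos φ sin λ, sin φ).
The central angle between the endpoints is δ = arccos(p₁·p₂) ≈ 1.544 rad (88.5°).
Interpolate at f = 0.87 with slerp weights a = sin((1−f)δ)/sin δ ≈ 0.199, b = sin(fδ)/sin δ ≈ 0.975.
p = a·p₁ + b·p₂ ≈ (0.864, 0.326, 0.384); φ = arcsin(p_z) ≈ 22.56°, λ = atan2(p_y, p_x) ≈ 20.67°.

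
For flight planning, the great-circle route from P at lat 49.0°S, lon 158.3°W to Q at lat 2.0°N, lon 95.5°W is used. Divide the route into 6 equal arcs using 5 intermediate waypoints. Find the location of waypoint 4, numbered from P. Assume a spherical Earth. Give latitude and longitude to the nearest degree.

≈ lat 17°S, lon 111°W

The haversine formula gives a central angle δ ≈ 1.294 rad (74.1°) between the endpoints.
Interpolate at f = 4/6 with slerp weights a = sin((1−f)δ)/sin δ ≈ 0.435, b = sin(fδ)/sin δ ≈ 0.790.
p = a·p₁ + b·p₂ ≈ (-0.341, -0.891, -0.300); φ = arcsin(p_z) ≈ -17.48°, λ = atan2(p_y, p_x) ≈ -110.92°.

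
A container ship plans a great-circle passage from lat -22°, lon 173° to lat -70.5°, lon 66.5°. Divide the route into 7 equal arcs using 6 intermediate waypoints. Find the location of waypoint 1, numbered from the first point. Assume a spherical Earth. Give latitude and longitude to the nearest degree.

≈ lat -32°, lon 169°

From cos δ = sin φ₁ sin φ₂ + cos φ₁ cos φ₂ cos Δλ, the central angle is δ ≈ 1.302 rad (74.6°).
Interpolate at f = 1/7 with slerp weights a = sin((1−f)δ)/sin δ ≈ 0.932, b = sin(fδ)/sin δ ≈ 0.192.
p = a·p₁ + b·p₂ ≈ (-0.832, 0.164, -0.530); φ = arcsin(p_z) ≈ -32.00°, λ = atan2(p_y, p_x) ≈ 168.85°.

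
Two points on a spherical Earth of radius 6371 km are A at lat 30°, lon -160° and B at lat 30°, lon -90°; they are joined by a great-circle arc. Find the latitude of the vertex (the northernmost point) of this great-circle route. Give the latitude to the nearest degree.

≈ 35°

The great circle lies in the plane with unit normal n̂ = (p₁ × p₂)/|p₁ × p₂|.
Here n̂_z ≈ +0.817; the vertex latitude is φ_max = arccos|n̂_z| ≈ 35.2°.
Check via Clairaut: cos φ_max = |cos φ₁| · sin C = cos(30.0°)·sin(70.7°) ≈ 0.817, again giving ≈ 35.2°.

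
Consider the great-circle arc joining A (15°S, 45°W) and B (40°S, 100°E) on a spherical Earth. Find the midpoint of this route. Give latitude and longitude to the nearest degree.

≈ (58°S, 7°E)

Write both endpoints as unit vectors p₁, p₂ with components (cos φ cos λ, cos φ sin λ, sin φ).
The central angle between the endpoints is δ = arccos(p₁·p₂) ≈ 2.026 rad (116.1°).
Interpolate at f = 1/2 with slerp weights a = sin((1−f)δ)/sin δ ≈ 0.945, b = sin(fδ)/sin δ ≈ 0.945.
p = a·p₁ + b·p₂ ≈ (0.520, 0.067, -0.852); φ = arcsin(p_z) ≈ -58.40°, λ = atan2(p_y, p_x) ≈ 7.40°.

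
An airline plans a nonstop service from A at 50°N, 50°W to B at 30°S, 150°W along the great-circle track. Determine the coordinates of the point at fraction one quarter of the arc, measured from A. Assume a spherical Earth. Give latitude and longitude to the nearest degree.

The haversine formula gives a central angle δ ≈ 2.071 rad (118.7°) between the endpoints.
Interpolate at f = 1/4 with slerp weights a = sin((1−f)δ)/sin δ ≈ 1.140, b = sin(fδ)/sin δ ≈ 0.564.
p = a·p₁ + b·p₂ ≈ (0.048, -0.805, 0.591); φ = arcsin(p_z) ≈ 36.22°, λ = atan2(p_y, p_x) ≈ -86.61°.

≈ 36°N, 87°W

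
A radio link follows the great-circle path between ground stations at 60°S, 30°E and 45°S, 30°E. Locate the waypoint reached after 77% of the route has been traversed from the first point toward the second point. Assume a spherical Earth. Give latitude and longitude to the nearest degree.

≈ 48°S, 30°E

Write both endpoints as unit vectors p₁, p₂ with components (cos φ cos λ, cos φ sin λ, sin φ).
The central angle between the endpoints is δ = arccos(p₁·p₂) ≈ 0.262 rad (15.0°).
Interpolate at f = 0.77 with slerp weights a = sin((1−f)δ)/sin δ ≈ 0.233, b = sin(fδ)/sin δ ≈ 0.774.
p = a·p₁ + b·p₂ ≈ (0.574, 0.332, -0.748); φ = arcsin(p_z) ≈ -48.45°, λ = atan2(p_y, p_x) ≈ 30.00°.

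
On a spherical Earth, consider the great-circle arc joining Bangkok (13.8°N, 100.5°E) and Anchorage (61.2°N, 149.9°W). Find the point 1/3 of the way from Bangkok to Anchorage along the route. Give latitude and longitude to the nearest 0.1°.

≈ 38.9°N, 116.9°E

Write both endpoints as unit vectors p₁, p₂ with components (cos φ cos λ, cos φ sin λ, sin φ).
The central angle between the endpoints is δ = arccos(p₁·p₂) ≈ 1.519 rad (87.0°).
Interpolate at f = 1/3 with slerp weights a = sin((1−f)δ)/sin δ ≈ 0.849, b = sin(fδ)/sin δ ≈ 0.486.
p = a·p₁ + b·p₂ ≈ (-0.353, 0.694, 0.628); φ = arcsin(p_z) ≈ 38.91°, λ = atan2(p_y, p_x) ≈ 116.95°.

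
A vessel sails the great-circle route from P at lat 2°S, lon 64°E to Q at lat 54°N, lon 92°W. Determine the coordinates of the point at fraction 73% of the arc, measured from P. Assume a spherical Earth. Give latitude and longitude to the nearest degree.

≈ lat 73°N, lon 22°W

The haversine formula gives a central angle δ ≈ 2.171 rad (124.4°) between the endpoints.
Interpolate at f = 0.73 with slerp weights a = sin((1−f)δ)/sin δ ≈ 0.670, b = sin(fδ)/sin δ ≈ 1.212.
p = a·p₁ + b·p₂ ≈ (0.269, -0.110, 0.957); φ = arcsin(p_z) ≈ 73.12°, λ = atan2(p_y, p_x) ≈ -22.19°.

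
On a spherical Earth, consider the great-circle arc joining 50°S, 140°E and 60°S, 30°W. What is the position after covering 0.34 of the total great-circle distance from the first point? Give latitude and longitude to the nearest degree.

≈ 73°S, 132°E

From cos δ = sin φ₁ sin φ₂ + cos φ₁ cos φ₂ cos Δλ, the central angle is δ ≈ 1.217 rad (69.7°).
Interpolate at f = 0.34 with slerp weights a = sin((1−f)δ)/sin δ ≈ 0.767, b = sin(fδ)/sin δ ≈ 0.429.
p = a·p₁ + b·p₂ ≈ (-0.192, 0.210, -0.959); φ = arcsin(p_z) ≈ -73.47°, λ = atan2(p_y, p_x) ≈ 132.48°.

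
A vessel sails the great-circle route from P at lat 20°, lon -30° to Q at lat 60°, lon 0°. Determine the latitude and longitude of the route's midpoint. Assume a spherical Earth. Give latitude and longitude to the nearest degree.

The haversine formula gives a central angle δ ≈ 0.791 rad (45.3°) between the endpoints.
Interpolate at f = 1/2 with slerp weights a = sin((1−f)δ)/sin δ ≈ 0.542, b = sin(fδ)/sin δ ≈ 0.542.
p = a·p₁ + b·p₂ ≈ (0.712, -0.255, 0.655); φ = arcsin(p_z) ≈ 40.89°, λ = atan2(p_y, p_x) ≈ -19.68°.

≈ lat 41°, lon -20°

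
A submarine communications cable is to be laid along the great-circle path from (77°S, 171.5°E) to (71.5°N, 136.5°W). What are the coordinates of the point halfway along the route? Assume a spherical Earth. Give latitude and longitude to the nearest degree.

Convert each endpoint to a unit vector on the sphere (x = cos φ cos λ, y = cos φ sin λ, z = sin φ).
The central angle between the endpoints is δ = arccos(p₁·p₂) ≈ 2.647 rad (151.7°).
Interpolate at f = 1/2 with slerp weights a = sin((1−f)δ)/sin δ ≈ 2.042, b = sin(fδ)/sin δ ≈ 2.042.
p = a·p₁ + b·p₂ ≈ (-0.924, -0.378, -0.053); φ = arcsin(p_z) ≈ -3.05°, λ = atan2(p_y, p_x) ≈ -157.75°.

≈ (3°S, 158°W)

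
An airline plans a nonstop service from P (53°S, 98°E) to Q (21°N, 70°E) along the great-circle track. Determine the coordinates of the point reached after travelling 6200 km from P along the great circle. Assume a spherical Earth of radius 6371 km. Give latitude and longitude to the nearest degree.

≈ (0°N, 76°E)

Convert each endpoint to a unit vector on the sphere (x = cos φ cos λ, y = cos φ sin λ, z = sin φ).
The central angle between the endpoints is δ = arccos(p₁·p₂) ≈ 1.359 rad (77.9°). The total great-circle distance is δ·R ≈ 1.359 × 6371 ≈ 8660 km, so the target fraction is f = 6200/8660 ≈ 0.716.
Interpolate at f ≈ 0.716 with slerp weights a = sin((1−f)δ)/sin δ ≈ 0.385, b = sin(fδ)/sin δ ≈ 0.845.
p = a·p₁ + b·p₂ ≈ (0.238, 0.971, -0.005); φ = arcsin(p_z) ≈ -0.27°, λ = atan2(p_y, p_x) ≈ 76.25°.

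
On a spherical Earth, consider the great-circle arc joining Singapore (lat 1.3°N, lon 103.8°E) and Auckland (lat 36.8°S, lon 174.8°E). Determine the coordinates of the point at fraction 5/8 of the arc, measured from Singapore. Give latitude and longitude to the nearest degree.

Write both endpoints as unit vectors p₁, p₂ with components (cos φ cos λ, cos φ sin λ, sin φ).
The central angle between the endpoints is δ = arccos(p₁·p₂) ≈ 1.321 rad (75.7°).
Interpolate at f = 5/8 with slerp weights a = sin((1−f)δ)/sin δ ≈ 0.491, b = sin(fδ)/sin δ ≈ 0.759.
p = a·p₁ + b·p₂ ≈ (-0.722, 0.531, -0.443); φ = arcsin(p_z) ≈ -26.31°, λ = atan2(p_y, p_x) ≈ 143.64°.

≈ lat 26°S, lon 144°E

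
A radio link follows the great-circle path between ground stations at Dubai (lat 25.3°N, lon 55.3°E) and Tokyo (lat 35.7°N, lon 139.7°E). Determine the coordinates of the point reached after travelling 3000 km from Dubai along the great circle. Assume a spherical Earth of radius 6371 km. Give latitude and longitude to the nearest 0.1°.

≈ lat 36.5°N, lon 84.1°E

Write both endpoints as unit vectors p₁, p₂ with components (cos φ cos λ, cos φ sin λ, sin φ).
The central angle between the endpoints is δ = arccos(p₁·p₂) ≈ 1.244 rad (71.3°). The total great-circle distance is δ·R ≈ 1.244 × 6371 ≈ 7925 km, so the target fraction is f = 3000/7925 ≈ 0.379.
Interpolate at f ≈ 0.379 with slerp weights a = sin((1−f)δ)/sin δ ≈ 0.737, b = sin(fδ)/sin δ ≈ 0.479.
p = a·p₁ + b·p₂ ≈ (0.083, 0.800, 0.595); φ = arcsin(p_z) ≈ 36.49°, λ = atan2(p_y, p_x) ≈ 84.09°.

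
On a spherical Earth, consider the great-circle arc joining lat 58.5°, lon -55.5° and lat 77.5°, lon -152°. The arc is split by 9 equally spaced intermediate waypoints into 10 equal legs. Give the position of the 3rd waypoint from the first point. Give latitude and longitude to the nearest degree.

≈ lat 68°, lon -66°

Write both endpoints as unit vectors p₁, p₂ with components (cos φ cos λ, cos φ sin λ, sin φ).
The central angle between the endpoints is δ = arccos(p₁·p₂) ≈ 0.610 rad (35.0°).
Interpolate at f = 3/10 with slerp weights a = sin((1−f)δ)/sin δ ≈ 0.723, b = sin(fδ)/sin δ ≈ 0.318.
p = a·p₁ + b·p₂ ≈ (0.153, -0.344, 0.927); φ = arcsin(p_z) ≈ 67.90°, λ = atan2(p_y, p_x) ≈ -65.96°.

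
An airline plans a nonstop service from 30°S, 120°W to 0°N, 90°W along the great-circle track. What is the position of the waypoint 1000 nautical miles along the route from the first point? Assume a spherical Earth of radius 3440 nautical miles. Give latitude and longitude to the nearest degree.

Convert each endpoint to a unit vector on the sphere (x = cos φ cos λ, y = cos φ sin λ, z = sin φ).
The central angle between the endpoints is δ = arccos(p₁·p₂) ≈ 0.723 rad (41.4°). The total great-circle distance is δ·R ≈ 0.723 × 3440 ≈ 2486 nmi, so the target fraction is f = 1000/2486 ≈ 0.402.
Interpolate at f ≈ 0.402 with slerp weights a = sin((1−f)δ)/sin δ ≈ 0.633, b = sin(fδ)/sin δ ≈ 0.433.
p = a·p₁ + b·p₂ ≈ (-0.274, -0.908, -0.317); φ = arcsin(p_z) ≈ -18.45°, λ = atan2(p_y, p_x) ≈ -106.80°.

≈ 18°S, 107°W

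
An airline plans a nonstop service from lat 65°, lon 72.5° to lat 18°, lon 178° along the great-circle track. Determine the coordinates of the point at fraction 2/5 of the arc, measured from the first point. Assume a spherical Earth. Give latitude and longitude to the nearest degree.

≈ lat 58°, lon 142°

The haversine formula gives a central angle δ ≈ 1.397 rad (80.1°) between the endpoints.
Interpolate at f = 2/5 with slerp weights a = sin((1−f)δ)/sin δ ≈ 0.755, b = sin(fδ)/sin δ ≈ 0.538.
p = a·p₁ + b·p₂ ≈ (-0.416, 0.322, 0.851); φ = arcsin(p_z) ≈ 58.27°, λ = atan2(p_y, p_x) ≈ 142.23°.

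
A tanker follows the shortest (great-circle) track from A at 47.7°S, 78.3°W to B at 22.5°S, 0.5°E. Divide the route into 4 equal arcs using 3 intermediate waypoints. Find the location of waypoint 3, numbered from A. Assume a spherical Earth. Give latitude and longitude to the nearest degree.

From cos δ = sin φ₁ sin φ₂ + cos φ₁ cos φ₂ cos Δλ, the central angle is δ ≈ 1.155 rad (66.2°).
Interpolate at f = 3/4 with slerp weights a = sin((1−f)δ)/sin δ ≈ 0.311, b = sin(fδ)/sin δ ≈ 0.833.
p = a·p₁ + b·p₂ ≈ (0.812, -0.198, -0.549); φ = arcsin(p_z) ≈ -33.30°, λ = atan2(p_y, p_x) ≈ -13.73°.

≈ 33°S, 14°W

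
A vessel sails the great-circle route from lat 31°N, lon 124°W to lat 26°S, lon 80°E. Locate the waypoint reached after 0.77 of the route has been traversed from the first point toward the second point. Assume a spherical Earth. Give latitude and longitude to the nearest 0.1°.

≈ lat 10.3°S, lon 114.8°E

Write both endpoints as unit vectors p₁, p₂ with components (cos φ cos λ, cos φ sin λ, sin φ).
The central angle between the endpoints is δ = arccos(p₁·p₂) ≈ 2.764 rad (158.4°).
Interpolate at f = 0.77 with slerp weights a = sin((1−f)δ)/sin δ ≈ 1.611, b = sin(fδ)/sin δ ≈ 2.302.
p = a·p₁ + b·p₂ ≈ (-0.413, 0.893, -0.180); φ = arcsin(p_z) ≈ -10.34°, λ = atan2(p_y, p_x) ≈ 114.81°.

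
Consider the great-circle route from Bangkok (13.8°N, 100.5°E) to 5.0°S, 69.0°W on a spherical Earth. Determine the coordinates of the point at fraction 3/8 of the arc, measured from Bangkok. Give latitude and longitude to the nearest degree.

≈ 41°N, 35°E

The haversine formula gives a central angle δ ≈ 2.905 rad (166.4°) between the endpoints.
Interpolate at f = 3/8 with slerp weights a = sin((1−f)δ)/sin δ ≈ 4.131, b = sin(fδ)/sin δ ≈ 3.773.
p = a·p₁ + b·p₂ ≈ (0.616, 0.435, 0.657); φ = arcsin(p_z) ≈ 41.04°, λ = atan2(p_y, p_x) ≈ 35.24°.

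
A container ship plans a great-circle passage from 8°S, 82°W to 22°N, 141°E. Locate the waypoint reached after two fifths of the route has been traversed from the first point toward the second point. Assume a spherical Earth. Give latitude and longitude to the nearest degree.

The haversine formula gives a central angle δ ≈ 2.380 rad (136.4°) between the endpoints.
Interpolate at f = 2/5 with slerp weights a = sin((1−f)δ)/sin δ ≈ 1.434, b = sin(fδ)/sin δ ≈ 1.180.
p = a·p₁ + b·p₂ ≈ (-0.653, -0.718, 0.243); φ = arcsin(p_z) ≈ 14.03°, λ = atan2(p_y, p_x) ≈ -132.29°.

≈ 14°N, 132°W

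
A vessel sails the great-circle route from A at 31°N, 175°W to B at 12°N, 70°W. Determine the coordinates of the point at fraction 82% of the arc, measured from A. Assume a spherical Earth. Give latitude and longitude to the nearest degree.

≈ 21°N, 85°W

Convert each endpoint to a unit vector on the sphere (x = cos φ cos λ, y = cos φ sin λ, z = sin φ).
The central angle between the endpoints is δ = arccos(p₁·p₂) ≈ 1.681 rad (96.3°).
Interpolate at f = 0.82 with slerp weights a = sin((1−f)δ)/sin δ ≈ 0.300, b = sin(fδ)/sin δ ≈ 0.988.
p = a·p₁ + b·p₂ ≈ (0.074, -0.930, 0.360); φ = arcsin(p_z) ≈ 21.08°, λ = atan2(p_y, p_x) ≈ -85.43°.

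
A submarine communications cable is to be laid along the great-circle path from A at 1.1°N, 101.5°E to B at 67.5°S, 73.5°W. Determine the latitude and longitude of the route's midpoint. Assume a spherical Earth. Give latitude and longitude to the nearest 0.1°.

≈ 55.6°S, 98.4°E

The haversine formula gives a central angle δ ≈ 1.981 rad (113.5°) between the endpoints.
Interpolate at f = 1/2 with slerp weights a = sin((1−f)δ)/sin δ ≈ 0.912, b = sin(fδ)/sin δ ≈ 0.912.
p = a·p₁ + b·p₂ ≈ (-0.083, 0.559, -0.825); φ = arcsin(p_z) ≈ -55.60°, λ = atan2(p_y, p_x) ≈ 98.41°.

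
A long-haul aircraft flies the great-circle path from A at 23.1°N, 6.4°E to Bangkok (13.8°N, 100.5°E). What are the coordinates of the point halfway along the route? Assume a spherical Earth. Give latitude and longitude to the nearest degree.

≈ 26°N, 55°E

From cos δ = sin φ₁ sin φ₂ + cos φ₁ cos φ₂ cos Δλ, the central angle is δ ≈ 1.541 rad (88.3°).
Interpolate at f = 1/2 with slerp weights a = sin((1−f)δ)/sin δ ≈ 0.697, b = sin(fδ)/sin δ ≈ 0.697.
p = a·p₁ + b·p₂ ≈ (0.514, 0.737, 0.440); φ = arcsin(p_z) ≈ 26.08°, λ = atan2(p_y, p_x) ≈ 55.12°.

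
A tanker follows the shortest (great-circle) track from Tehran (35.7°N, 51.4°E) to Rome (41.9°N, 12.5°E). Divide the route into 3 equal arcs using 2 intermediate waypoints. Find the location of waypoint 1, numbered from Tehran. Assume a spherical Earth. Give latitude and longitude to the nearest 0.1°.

From cos δ = sin φ₁ sin φ₂ + cos φ₁ cos φ₂ cos Δλ, the central angle is δ ≈ 0.535 rad (30.7°).
Interpolate at f = 1/3 with slerp weights a = sin((1−f)δ)/sin δ ≈ 0.685, b = sin(fδ)/sin δ ≈ 0.348.
p = a·p₁ + b·p₂ ≈ (0.600, 0.491, 0.632); φ = arcsin(p_z) ≈ 39.20°, λ = atan2(p_y, p_x) ≈ 39.29°.

≈ 39.2°N, 39.3°E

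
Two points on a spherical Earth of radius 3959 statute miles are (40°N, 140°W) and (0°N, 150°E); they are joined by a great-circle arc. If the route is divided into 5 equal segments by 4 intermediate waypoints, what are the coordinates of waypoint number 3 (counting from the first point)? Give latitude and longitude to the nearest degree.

≈ (19°N, 173°E)

Convert each endpoint to a unit vector on the sphere (x = cos φ cos λ, y = cos φ sin λ, z = sin φ).
The central angle between the endpoints is δ = arccos(p₁·p₂) ≈ 1.306 rad (74.8°).
Interpolate at f = 3/5 with slerp weights a = sin((1−f)δ)/sin δ ≈ 0.517, b = sin(fδ)/sin δ ≈ 0.731.
p = a·p₁ + b·p₂ ≈ (-0.937, 0.111, 0.332); φ = arcsin(p_z) ≈ 19.41°, λ = atan2(p_y, p_x) ≈ 173.24°.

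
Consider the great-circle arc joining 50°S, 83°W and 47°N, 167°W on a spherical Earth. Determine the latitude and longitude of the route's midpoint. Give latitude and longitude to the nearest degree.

Convert each endpoint to a unit vector on the sphere (x = cos φ cos λ, y = cos φ sin λ, z = sin φ).
The central angle between the endpoints is δ = arccos(p₁·p₂) ≈ 2.111 rad (121.0°).
Interpolate at f = 1/2 with slerp weights a = sin((1−f)δ)/sin δ ≈ 1.015, b = sin(fδ)/sin δ ≈ 1.015.
p = a·p₁ + b·p₂ ≈ (-0.595, -0.803, -0.035); φ = arcsin(p_z) ≈ -2.02°, λ = atan2(p_y, p_x) ≈ -126.53°.

≈ 2°S, 127°W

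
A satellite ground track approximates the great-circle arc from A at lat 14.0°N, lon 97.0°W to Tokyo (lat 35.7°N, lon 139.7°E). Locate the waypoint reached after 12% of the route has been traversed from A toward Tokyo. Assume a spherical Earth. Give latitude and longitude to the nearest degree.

Convert each endpoint to a unit vector on the sphere (x = cos φ cos λ, y = cos φ sin λ, z = sin φ).
The central angle between the endpoints is δ = arccos(p₁·p₂) ≈ 1.867 rad (106.9°).
Interpolate at f = 0.12 with slerp weights a = sin((1−f)δ)/sin δ ≈ 1.043, b = sin(fδ)/sin δ ≈ 0.232.
p = a·p₁ + b·p₂ ≈ (-0.267, -0.882, 0.388); φ = arcsin(p_z) ≈ 22.81°, λ = atan2(p_y, p_x) ≈ -106.84°.

≈ lat 23°N, lon 107°W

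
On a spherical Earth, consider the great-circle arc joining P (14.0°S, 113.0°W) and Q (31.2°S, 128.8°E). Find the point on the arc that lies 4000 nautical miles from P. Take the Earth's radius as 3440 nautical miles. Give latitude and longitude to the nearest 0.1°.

≈ (40.6°S, 176.0°E)

The haversine formula gives a central angle δ ≈ 1.841 rad (105.5°) between the endpoints. The total great-circle distance is δ·R ≈ 1.841 × 3440 ≈ 6333 nmi, so the target fraction is f = 4000/6333 ≈ 0.632.
Interpolate at f ≈ 0.632 with slerp weights a = sin((1−f)δ)/sin δ ≈ 0.651, b = sin(fδ)/sin δ ≈ 0.952.
p = a·p₁ + b·p₂ ≈ (-0.757, 0.054, -0.651); φ = arcsin(p_z) ≈ -40.61°, λ = atan2(p_y, p_x) ≈ 175.96°.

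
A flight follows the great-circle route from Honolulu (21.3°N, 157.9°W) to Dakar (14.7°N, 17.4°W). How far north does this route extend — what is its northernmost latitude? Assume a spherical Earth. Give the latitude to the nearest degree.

≈ 44°N

The great circle lies in the plane with unit normal n̂ = (p₁ × p₂)/|p₁ × p₂|.
Here n̂_z ≈ +0.719; the vertex latitude is φ_max = arccos|n̂_z| ≈ 44.1°.
Check via Clairaut: cos φ_max = |cos φ₁| · sin C = cos(21.3°)·sin(50.5°) ≈ 0.719, again giving ≈ 44.1°.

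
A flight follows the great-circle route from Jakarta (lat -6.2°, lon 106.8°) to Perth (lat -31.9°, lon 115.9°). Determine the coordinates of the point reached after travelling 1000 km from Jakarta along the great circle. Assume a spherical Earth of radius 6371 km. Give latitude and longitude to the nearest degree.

Write both endpoints as unit vectors p₁, p₂ with components (cos φ cos λ, cos φ sin λ, sin φ).
The central angle between the endpoints is δ = arccos(p₁·p₂) ≈ 0.472 rad (27.1°). The total great-circle distance is δ·R ≈ 0.472 × 6371 ≈ 3010 km, so the target fraction is f = 1000/3010 ≈ 0.332.
Interpolate at f ≈ 0.332 with slerp weights a = sin((1−f)δ)/sin δ ≈ 0.682, b = sin(fδ)/sin δ ≈ 0.343.
p = a·p₁ + b·p₂ ≈ (-0.323, 0.911, -0.255); φ = arcsin(p_z) ≈ -14.78°, λ = atan2(p_y, p_x) ≈ 109.53°.

≈ lat -15°, lon 110°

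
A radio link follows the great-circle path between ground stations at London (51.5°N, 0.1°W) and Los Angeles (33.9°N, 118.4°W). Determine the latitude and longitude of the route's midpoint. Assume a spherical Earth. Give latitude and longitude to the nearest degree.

≈ 60°N, 73°W

From cos δ = sin φ₁ sin φ₂ + cos φ₁ cos φ₂ cos Δλ, the central angle is δ ≈ 1.378 rad (79.0°).
Interpolate at f = 1/2 with slerp weights a = sin((1−f)δ)/sin δ ≈ 0.648, b = sin(fδ)/sin δ ≈ 0.648.
p = a·p₁ + b·p₂ ≈ (0.148, -0.474, 0.868); φ = arcsin(p_z) ≈ 60.26°, λ = atan2(p_y, p_x) ≈ -72.70°.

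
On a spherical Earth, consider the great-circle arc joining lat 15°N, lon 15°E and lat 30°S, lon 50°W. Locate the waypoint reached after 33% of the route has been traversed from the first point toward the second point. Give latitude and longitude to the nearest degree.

Write both endpoints as unit vectors p₁, p₂ with components (cos φ cos λ, cos φ sin λ, sin φ).
The central angle between the endpoints is δ = arccos(p₁·p₂) ≈ 1.345 rad (77.0°).
Interpolate at f = 0.33 with slerp weights a = sin((1−f)δ)/sin δ ≈ 0.804, b = sin(fδ)/sin δ ≈ 0.441.
p = a·p₁ + b·p₂ ≈ (0.996, -0.091, -0.012); φ = arcsin(p_z) ≈ -0.69°, λ = atan2(p_y, p_x) ≈ -5.23°.

≈ lat 1°S, lon 5°W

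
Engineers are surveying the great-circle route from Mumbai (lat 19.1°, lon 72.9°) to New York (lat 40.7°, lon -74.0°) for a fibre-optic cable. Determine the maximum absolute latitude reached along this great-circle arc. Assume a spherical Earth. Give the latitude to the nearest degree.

≈ 65°

The great circle lies in the plane with unit normal n̂ = (p₁ × p₂)/|p₁ × p₂|.
Here n̂_z ≈ -0.424; the vertex latitude is φ_max = arccos|n̂_z| ≈ 64.9°.
Check via Clairaut: cos φ_max = |cos φ₁| · sin C = cos(19.1°)·sin(26.7°) ≈ 0.424, again giving ≈ 64.9°.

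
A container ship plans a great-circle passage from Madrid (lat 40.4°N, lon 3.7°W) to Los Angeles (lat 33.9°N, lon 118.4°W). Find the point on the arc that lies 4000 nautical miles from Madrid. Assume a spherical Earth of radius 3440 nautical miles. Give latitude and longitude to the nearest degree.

Write both endpoints as unit vectors p₁, p₂ with components (cos φ cos λ, cos φ sin λ, sin φ).
The central angle between the endpoints is δ = arccos(p₁·p₂) ≈ 1.473 rad (84.4°). The total great-circle distance is δ·R ≈ 1.473 × 3440 ≈ 5068 nmi, so the target fraction is f = 4000/5068 ≈ 0.789.
Interpolate at f ≈ 0.789 with slerp weights a = sin((1−f)δ)/sin δ ≈ 0.307, b = sin(fδ)/sin δ ≈ 0.922.
p = a·p₁ + b·p₂ ≈ (-0.131, -0.688, 0.713); φ = arcsin(p_z) ≈ 45.51°, λ = atan2(p_y, p_x) ≈ -100.76°.

≈ lat 46°N, lon 101°W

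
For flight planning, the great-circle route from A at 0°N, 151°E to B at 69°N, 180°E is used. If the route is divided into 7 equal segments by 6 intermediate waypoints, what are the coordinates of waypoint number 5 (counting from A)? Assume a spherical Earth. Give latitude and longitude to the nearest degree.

≈ 50°N, 164°E

The haversine formula gives a central angle δ ≈ 1.252 rad (71.7°) between the endpoints.
Interpolate at f = 5/7 with slerp weights a = sin((1−f)δ)/sin δ ≈ 0.369, b = sin(fδ)/sin δ ≈ 0.821.
p = a·p₁ + b·p₂ ≈ (-0.617, 0.179, 0.767); φ = arcsin(p_z) ≈ 50.05°, λ = atan2(p_y, p_x) ≈ 163.84°.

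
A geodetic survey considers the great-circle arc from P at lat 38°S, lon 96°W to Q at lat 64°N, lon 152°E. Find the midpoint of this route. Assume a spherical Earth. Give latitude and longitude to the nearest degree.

≈ lat 21°N, lon 129°W

Convert each endpoint to a unit vector on the sphere (x = cos φ cos λ, y = cos φ sin λ, z = sin φ).
The central angle between the endpoints is δ = arccos(p₁·p₂) ≈ 2.322 rad (133.1°).
Interpolate at f = 1/2 with slerp weights a = sin((1−f)δ)/sin δ ≈ 1.255, b = sin(fδ)/sin δ ≈ 1.255.
p = a·p₁ + b·p₂ ≈ (-0.589, -0.725, 0.355); φ = arcsin(p_z) ≈ 20.82°, λ = atan2(p_y, p_x) ≈ -129.09°.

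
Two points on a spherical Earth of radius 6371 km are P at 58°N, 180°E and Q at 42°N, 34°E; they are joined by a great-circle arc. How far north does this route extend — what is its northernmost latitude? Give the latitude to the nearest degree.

≈ 77°N

The great circle lies in the plane with unit normal n̂ = (p₁ × p₂)/|p₁ × p₂|.
Here n̂_z ≈ -0.227; the vertex latitude is φ_max = arccos|n̂_z| ≈ 76.9°.
Check via Clairaut: cos φ_max = |cos φ₁| · sin C = cos(58.0°)·sin(25.4°) ≈ 0.227, again giving ≈ 76.9°.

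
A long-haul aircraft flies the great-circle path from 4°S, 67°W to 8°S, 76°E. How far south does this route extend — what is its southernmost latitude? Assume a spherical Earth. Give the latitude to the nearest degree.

≈ 18°S

The great circle lies in the plane with unit normal n̂ = (p₁ × p₂)/|p₁ × p₂|.
Here n̂_z ≈ +0.949; the vertex latitude is φ_max = arccos|n̂_z| ≈ 18.5°.
Check via Clairaut: cos φ_max = |cos φ₁| · sin C = cos(4.0°)·sin(108.0°) ≈ 0.949, again giving ≈ 18.5°.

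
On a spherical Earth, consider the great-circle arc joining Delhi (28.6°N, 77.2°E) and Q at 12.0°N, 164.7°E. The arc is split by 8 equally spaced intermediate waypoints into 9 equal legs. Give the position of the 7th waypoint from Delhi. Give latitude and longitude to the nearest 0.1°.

≈ 19.9°N, 147.6°E

The haversine formula gives a central angle δ ≈ 1.433 rad (82.1°) between the endpoints.
Interpolate at f = 7/9 with slerp weights a = sin((1−f)δ)/sin δ ≈ 0.316, b = sin(fδ)/sin δ ≈ 0.906.
p = a·p₁ + b·p₂ ≈ (-0.794, 0.505, 0.340); φ = arcsin(p_z) ≈ 19.86°, λ = atan2(p_y, p_x) ≈ 147.55°.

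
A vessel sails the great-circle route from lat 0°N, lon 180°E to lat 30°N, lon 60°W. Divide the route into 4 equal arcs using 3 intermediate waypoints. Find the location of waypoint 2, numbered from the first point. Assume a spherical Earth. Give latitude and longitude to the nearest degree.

≈ lat 28°N, lon 127°W

Write both endpoints as unit vectors p₁, p₂ with components (cos φ cos λ, cos φ sin λ, sin φ).
The central angle between the endpoints is δ = arccos(p₁·p₂) ≈ 2.019 rad (115.7°).
Interpolate at f = 2/4 with slerp weights a = sin((1−f)δ)/sin δ ≈ 0.939, b = sin(fδ)/sin δ ≈ 0.939.
p = a·p₁ + b·p₂ ≈ (-0.532, -0.704, 0.470); φ = arcsin(p_z) ≈ 28.00°, λ = atan2(p_y, p_x) ≈ -127.09°.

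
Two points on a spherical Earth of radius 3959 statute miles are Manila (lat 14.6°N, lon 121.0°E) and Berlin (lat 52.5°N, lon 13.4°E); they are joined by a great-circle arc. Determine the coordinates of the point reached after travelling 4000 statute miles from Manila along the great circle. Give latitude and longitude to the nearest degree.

≈ lat 53°N, lon 66°E

Write both endpoints as unit vectors p₁, p₂ with components (cos φ cos λ, cos φ sin λ, sin φ).
The central angle between the endpoints is δ = arccos(p₁·p₂) ≈ 1.549 rad (88.7°). The total great-circle distance is δ·R ≈ 1.549 × 3959 ≈ 6132 mi, so the target fraction is f = 4000/6132 ≈ 0.652.
Interpolate at f ≈ 0.652 with slerp weights a = sin((1−f)δ)/sin δ ≈ 0.513, b = sin(fδ)/sin δ ≈ 0.847.
p = a·p₁ + b·p₂ ≈ (0.246, 0.545, 0.801); φ = arcsin(p_z) ≈ 53.27°, λ = atan2(p_y, p_x) ≈ 65.71°.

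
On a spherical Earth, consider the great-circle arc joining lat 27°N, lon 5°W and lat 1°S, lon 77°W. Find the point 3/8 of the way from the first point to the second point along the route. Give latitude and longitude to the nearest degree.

≈ lat 19°N, lon 34°W

Write both endpoints as unit vectors p₁, p₂ with components (cos φ cos λ, cos φ sin λ, sin φ).
The central angle between the endpoints is δ = arccos(p₁·p₂) ≈ 1.300 rad (74.5°).
Interpolate at f = 3/8 with slerp weights a = sin((1−f)δ)/sin δ ≈ 0.753, b = sin(fδ)/sin δ ≈ 0.486.
p = a·p₁ + b·p₂ ≈ (0.778, -0.532, 0.334); φ = arcsin(p_z) ≈ 19.49°, λ = atan2(p_y, p_x) ≈ -34.37°.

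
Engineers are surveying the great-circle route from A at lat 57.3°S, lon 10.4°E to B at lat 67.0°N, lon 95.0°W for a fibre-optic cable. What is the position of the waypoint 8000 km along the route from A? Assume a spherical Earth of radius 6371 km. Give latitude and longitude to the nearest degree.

The haversine formula gives a central angle δ ≈ 2.551 rad (146.2°) between the endpoints. The total great-circle distance is δ·R ≈ 2.551 × 6371 ≈ 16253 km, so the target fraction is f = 8000/16253 ≈ 0.492.
Interpolate at f ≈ 0.492 with slerp weights a = sin((1−f)δ)/sin δ ≈ 1.728, b = sin(fδ)/sin δ ≈ 1.708.
p = a·p₁ + b·p₂ ≈ (0.860, -0.496, 0.117); φ = arcsin(p_z) ≈ 6.74°, λ = atan2(p_y, p_x) ≈ -29.97°.

≈ lat 7°N, lon 30°W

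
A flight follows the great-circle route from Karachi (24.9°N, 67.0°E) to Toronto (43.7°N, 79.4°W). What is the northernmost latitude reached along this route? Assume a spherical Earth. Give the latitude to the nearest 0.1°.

The great circle lies in the plane with unit normal n̂ = (p₁ × p₂)/|p₁ × p₂|.
Here n̂_z ≈ -0.375; the vertex latitude is φ_max = arccos|n̂_z| ≈ 68.0°.
Check via Clairaut: cos φ_max = |cos φ₁| · sin C = cos(24.9°)·sin(24.4°) ≈ 0.375, again giving ≈ 68.0°.

≈ 68.0°N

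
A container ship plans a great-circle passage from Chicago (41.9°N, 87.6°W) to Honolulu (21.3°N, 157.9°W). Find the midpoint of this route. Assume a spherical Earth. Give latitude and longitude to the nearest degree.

≈ 37°N, 127°W

Convert each endpoint to a unit vector on the sphere (x = cos φ cos λ, y = cos φ sin λ, z = sin φ).
The central angle between the endpoints is δ = arccos(p₁·p₂) ≈ 1.074 rad (61.6°).
Interpolate at f = 1/2 with slerp weights a = sin((1−f)δ)/sin δ ≈ 0.582, b = sin(fδ)/sin δ ≈ 0.582.
p = a·p₁ + b·p₂ ≈ (-0.484, -0.637, 0.600); φ = arcsin(p_z) ≈ 36.87°, λ = atan2(p_y, p_x) ≈ -127.25°.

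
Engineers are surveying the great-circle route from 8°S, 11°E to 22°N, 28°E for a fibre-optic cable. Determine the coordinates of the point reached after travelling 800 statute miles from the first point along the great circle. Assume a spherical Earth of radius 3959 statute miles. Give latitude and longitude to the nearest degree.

Convert each endpoint to a unit vector on the sphere (x = cos φ cos λ, y = cos φ sin λ, z = sin φ).
The central angle between the endpoints is δ = arccos(p₁·p₂) ≈ 0.599 rad (34.3°). The total great-circle distance is δ·R ≈ 0.599 × 3959 ≈ 2371 mi, so the target fraction is f = 800/2371 ≈ 0.337.
Interpolate at f ≈ 0.337 with slerp weights a = sin((1−f)δ)/sin δ ≈ 0.686, b = sin(fδ)/sin δ ≈ 0.356.
p = a·p₁ + b·p₂ ≈ (0.958, 0.285, 0.038); φ = arcsin(p_z) ≈ 2.17°, λ = atan2(p_y, p_x) ≈ 16.54°.

≈ 2°N, 17°E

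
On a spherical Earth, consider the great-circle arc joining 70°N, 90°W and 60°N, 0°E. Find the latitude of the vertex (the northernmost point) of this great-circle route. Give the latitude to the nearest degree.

≈ 73°N

The great circle lies in the plane with unit normal n̂ = (p₁ × p₂)/|p₁ × p₂|.
Here n̂_z ≈ +0.294; the vertex latitude is φ_max = arccos|n̂_z| ≈ 72.9°.
Check via Clairaut: cos φ_max = |cos φ₁| · sin C = cos(70.0°)·sin(59.4°) ≈ 0.294, again giving ≈ 72.9°.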